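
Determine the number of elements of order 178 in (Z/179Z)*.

88

φ(179) = 179 − 1 = 178 = 2 · 89.
(Z/179Z)^× is cyclic (|G| = 178); a cyclic group of order m has exactly φ(d) elements of each order d | m, and none otherwise.
178 = 2 · 89 divides 178, and φ(178) = 88.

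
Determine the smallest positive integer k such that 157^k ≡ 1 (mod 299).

22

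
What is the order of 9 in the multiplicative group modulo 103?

17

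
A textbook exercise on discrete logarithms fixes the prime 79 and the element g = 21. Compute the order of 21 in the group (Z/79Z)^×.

The order of 21 must divide φ(79) = 79 − 1 = 78 = 2 · 3 · 13.
Divisors of 78: 1, 2, 3, 6, 13, 26, 39, 78.
Check 21^d mod 79 for each divisor in increasing order:
21^1 ≡ 21 (mod 79)
21^2 ≡ 46 (mod 79)
21^3 ≡ 18 (mod 79)
21^6 ≡ 8 (mod 79)
21^13 ≡ 1 (mod 79) ✓
Therefore the multiplicative order of 21 modulo 79 is 13.

13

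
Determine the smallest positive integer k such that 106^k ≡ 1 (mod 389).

By Lagrange's theorem, ord_389(106) divides φ(389) = 389 − 1 = 388 = 2^2 · 97.
Divisors of 388: 1, 2, 4, 97, 194, 388.
Compute 106^d (mod 389) for the divisors d until we hit 1:
106^1 ≡ 106
106^2 ≡ 344
106^4 ≡ 80
106^97 ≡ 388
106^194 ≡ 1
So ord_389(106) = 194.

194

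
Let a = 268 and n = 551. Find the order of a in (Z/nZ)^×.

126

The order of 268 must divide φ(551) = φ(19·29) = (19−1)·(29−1) = 18·28 = 504 = 2^3 · 3^2 · 7.
Divisors of 504: 1, 2, 3, 4, 6, 7, 8, 9, 12, 14, 18, 21, 24, 28, 36, 42, 56, 63, 72, 84, 126, 168, 252, 504.
Test each divisor d:
268^1 ≡ 268 (mod 551)
268^2 ≡ 194 (mod 551)
268^3 ≡ 198 (mod 551)
268^4 ≡ 168 (mod 551)
268^6 ≡ 83 (mod 551)
268^7 ≡ 204 (mod 551)
268^8 ≡ 123 (mod 551)
268^9 ≡ 455 (mod 551)
268^12 ≡ 277 (mod 551)
268^14 ≡ 291 (mod 551)
268^18 ≡ 400 (mod 551)
268^21 ≡ 407 (mod 551)
268^24 ≡ 140 (mod 551)
268^28 ≡ 378 (mod 551)
268^36 ≡ 210 (mod 551)
268^42 ≡ 349 (mod 551)
268^56 ≡ 175 (mod 551)
268^63 ≡ 436 (mod 551)
268^72 ≡ 20 (mod 551)
268^84 ≡ 30 (mod 551)
268^126 ≡ 1 (mod 551) ✓
Therefore the multiplicative order of 268 modulo 551 is 126.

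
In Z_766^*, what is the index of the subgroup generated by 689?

The order of 689 must divide φ(766) = φ(2)·φ(383) = 1·382 = 382 = 2 · 191.
Divisors of 382: 1, 2, 191, 382.
Evaluate successive powers at the divisors of 382:
689^1 ≡ 689 (mod 766)
689^2 ≡ 567 (mod 766)
689^191 ≡ 1 (mod 766) ✓
Thus |⟨689⟩| = ord(689) = 191.
Index = |(Z/766Z)^×| / |⟨689⟩| = 382 / 191 = 2.

2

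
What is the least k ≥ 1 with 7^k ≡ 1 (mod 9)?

The order of 7 must divide φ(9) = φ(3^2) = 3·(3−1) = 6 = 2 · 3.
Divisors of 6: 1, 2, 3, 6.
Check 7^d mod 9 for each divisor in increasing order:
7^1 ≡ 7 (mod 9)
7^2 ≡ 4 (mod 9)
7^3 ≡ 1 (mod 9) ✓
So ord_9(7) = 3.

3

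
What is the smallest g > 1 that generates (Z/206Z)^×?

5

φ(206) = φ(2)·φ(103) = 1·102 = 102 = 2 · 3 · 17.
g is a primitive root iff g^(102/q) ≢ 1 (mod 206) for each prime q ∈ {2, 3, 17}.
g = 2: gcd(2, 206) = 2 > 1, not a unit — skip.
g = 3: 3^51 ≡ 205; 3^34 ≡ 1 — hits 1, so not a primitive root.
g = 4: gcd(4, 206) = 2 > 1, not a unit — skip.
g = 5: 5^51 ≡ 205; 5^34 ≡ 159; 5^6 ≡ 175 — none is 1, so 5 is a primitive root.
The smallest primitive root modulo 206 is 5.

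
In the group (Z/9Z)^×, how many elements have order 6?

φ(9) = φ(3^2) = 3·(3−1) = 6 = 2 · 3.
In a cyclic group of order 6, there are φ(d) elements of order d for each divisor d of 6, and zero for non-divisors.
6 = 2 · 3 divides 6, and φ(6) = 2.

2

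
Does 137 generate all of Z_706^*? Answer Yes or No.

No

φ(706) = φ(2)·φ(353) = 1·352 = 352 = 2^5 · 11.
It suffices to check that the order of 137 is not a proper divisor of 352: compute 137^(352/q) for q ∈ {2, 11}.
137^176 ≡ 705 (mod 706)  [q = 2: ≢ 1 ✓]
137^32 ≡ 1 (mod 706)  [q = 11: ≡ 1 ✗]
The check at q = 11 fails, so 137 generates a proper subgroup.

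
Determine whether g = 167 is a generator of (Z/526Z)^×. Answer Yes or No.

Yes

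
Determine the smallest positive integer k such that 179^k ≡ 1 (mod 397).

198

The order of 179 must divide φ(397) = 397 − 1 = 396 = 2^2 · 3^2 · 11.
Divisors of 396: 1, 2, 3, 4, 6, 9, 11, 12, 18, 22, 33, 36, 44, 66, 99, 132, 198, 396.
Test each divisor d:
179^1 ≡ 179 (mod 397)
179^2 ≡ 281 (mod 397)
179^3 ≡ 277 (mod 397)
179^4 ≡ 355 (mod 397)
179^6 ≡ 108 (mod 397)
179^9 ≡ 141 (mod 397)
179^11 ≡ 318 (mod 397)
179^12 ≡ 151 (mod 397)
179^18 ≡ 31 (mod 397)
179^22 ≡ 286 (mod 397)
179^33 ≡ 35 (mod 397)
179^36 ≡ 167 (mod 397)
179^44 ≡ 14 (mod 397)
179^66 ≡ 34 (mod 397)
179^99 ≡ 396 (mod 397)
179^132 ≡ 362 (mod 397)
179^198 ≡ 1 (mod 397) ✓
Hence ord(179) = 198.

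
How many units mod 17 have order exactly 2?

φ(17) = 17 − 1 = 16 = 2^4.
Since (Z/17Z)^× is cyclic of order 16, the number of elements of order d is φ(d) when d | 16 and 0 otherwise.
2 | 16, and φ(2) = 2 − 1 = 1.

1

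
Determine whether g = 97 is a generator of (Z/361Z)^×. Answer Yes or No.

Yes

φ(361) = φ(19^2) = 19·(19−1) = 342 = 2 · 3^2 · 19.
Test 97^(342/q) mod 361 for each prime factor q of 342:
97^171 ≡ 360 (mod 361)  [q = 2: ≢ 1 ✓]
97^114 ≡ 292 (mod 361)  [q = 3: ≢ 1 ✓]
97^18 ≡ 191 (mod 361)  [q = 19: ≢ 1 ✓]
None equal 1, so ord_361(97) = 342: 97 is a primitive root.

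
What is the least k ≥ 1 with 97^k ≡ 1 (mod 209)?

ord(97) | φ(209) = φ(11·19) = (11−1)·(19−1) = 10·18 = 180 = 2^2 · 3^2 · 5.
Divisors of 180: 1, 2, 3, 4, 5, 6, 9, 10, 12, 15, 18, 20, 30, 36, 45, 60, 90, 180.
Check 97^d mod 209 for each divisor in increasing order:
97^1 ≡ 97 (mod 209)
97^2 ≡ 4 (mod 209)
97^3 ≡ 179 (mod 209)
97^4 ≡ 16 (mod 209)
97^5 ≡ 89 (mod 209)
97^6 ≡ 64 (mod 209)
97^9 ≡ 170 (mod 209)
97^10 ≡ 188 (mod 209)
97^12 ≡ 125 (mod 209)
97^15 ≡ 12 (mod 209)
97^18 ≡ 58 (mod 209)
97^20 ≡ 23 (mod 209)
97^30 ≡ 144 (mod 209)
97^36 ≡ 20 (mod 209)
97^45 ≡ 56 (mod 209)
97^60 ≡ 45 (mod 209)
97^90 ≡ 1 (mod 209) ✓
So ord_209(97) = 90.

90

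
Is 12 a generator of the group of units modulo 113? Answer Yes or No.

φ(113) = 113 − 1 = 112 = 2^4 · 7.
It suffices to check that the order of 12 is not a proper divisor of 112: compute 12^(112/q) for q ∈ {2, 7}.
12^56 ≡ 112 (mod 113)  [q = 2: ≢ 1 ✓]
12^16 ≡ 106 (mod 113)  [q = 7: ≢ 1 ✓]
None equal 1, so ord_113(12) = 112: 12 is a primitive root.

Yes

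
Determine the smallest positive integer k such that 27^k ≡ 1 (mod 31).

Since 27 ∈ (Z/31Z)^×, its order divides φ(31) = 31 − 1 = 30 = 2 · 3 · 5.
Divisors of 30: 1, 2, 3, 5, 6, 10, 15, 30.
Evaluate successive powers at the divisors of 30:
27^1 ≡ 27 (mod 31)
27^2 ≡ 16 (mod 31)
27^3 ≡ 29 (mod 31)
27^5 ≡ 30 (mod 31)
27^6 ≡ 4 (mod 31)
27^10 ≡ 1 (mod 31) ✓
Hence ord(27) = 10.

10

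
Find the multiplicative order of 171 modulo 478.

238

The order of 171 must divide φ(478) = φ(2)·φ(239) = 1·238 = 238 = 2 · 7 · 17.
Divisors of 238: 1, 2, 7, 14, 17, 34, 119, 238.
Check 171^d mod 478 for each divisor in increasing order:
171^1 ≡ 171 (mod 478)
171^2 ≡ 83 (mod 478)
171^7 ≡ 199 (mod 478)
171^14 ≡ 405 (mod 478)
171^17 ≡ 215 (mod 478)
171^34 ≡ 337 (mod 478)
171^119 ≡ 477 (mod 478)
171^238 ≡ 1 (mod 478) ✓
Hence ord(171) = 238.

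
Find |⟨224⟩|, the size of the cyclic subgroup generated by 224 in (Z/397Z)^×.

99

By Lagrange's theorem, ord_397(224) divides φ(397) = 397 − 1 = 396 = 2^2 · 3^2 · 11.
Divisors of 396: 1, 2, 3, 4, 6, 9, 11, 12, 18, 22, 33, 36, 44, 66, 99, 132, 198, 396.
Evaluate successive powers at the divisors of 396:
224^1 ≡ 224 (mod 397)
224^2 ≡ 154 (mod 397)
224^3 ≡ 354 (mod 397)
224^4 ≡ 293 (mod 397)
224^6 ≡ 261 (mod 397)
224^9 ≡ 290 (mod 397)
224^11 ≡ 196 (mod 397)
224^12 ≡ 234 (mod 397)
224^18 ≡ 333 (mod 397)
224^22 ≡ 304 (mod 397)
224^33 ≡ 34 (mod 397)
224^36 ≡ 126 (mod 397)
224^44 ≡ 312 (mod 397)
224^66 ≡ 362 (mod 397)
224^99 ≡ 1 (mod 397) ✓
Therefore the multiplicative order of 224 modulo 397 is 99.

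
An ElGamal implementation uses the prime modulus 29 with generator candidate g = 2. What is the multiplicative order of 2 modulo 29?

28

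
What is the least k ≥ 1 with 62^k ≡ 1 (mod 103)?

102

ord(62) | φ(103) = 103 − 1 = 102 = 2 · 3 · 17.
Divisors of 102: 1, 2, 3, 6, 17, 34, 51, 102.
Compute 62^d (mod 103) for the divisors d until we hit 1:
62^1 ≡ 62 (mod 103)
62^2 ≡ 33 (mod 103)
62^3 ≡ 89 (mod 103)
62^6 ≡ 93 (mod 103)
62^17 ≡ 47 (mod 103)
62^34 ≡ 46 (mod 103)
62^51 ≡ 102 (mod 103)
62^102 ≡ 1 (mod 103) ✓
So ord_103(62) = 102.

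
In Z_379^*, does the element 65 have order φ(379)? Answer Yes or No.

Yes

φ(379) = 379 − 1 = 378 = 2 · 3^3 · 7.
An element g generates (Z/379Z)^× iff g^(378/q) ≢ 1 (mod 379) for each prime q ∈ {2, 3, 7}.
65^189 ≡ 378 (mod 379)  [q = 2: ≢ 1 ✓]
65^126 ≡ 327 (mod 379)  [q = 3: ≢ 1 ✓]
65^54 ≡ 86 (mod 379)  [q = 7: ≢ 1 ✓]
Every test exponent gives a nontrivial residue, hence 65 generates the full group.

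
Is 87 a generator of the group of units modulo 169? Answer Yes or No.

φ(169) = φ(13^2) = 13·(13−1) = 156 = 2^2 · 3 · 13.
It suffices to check that the order of 87 is not a proper divisor of 156: compute 87^(156/q) for q ∈ {2, 3, 13}.
87^78 ≡ 1 (mod 169)  [q = 2: ≡ 1 ✗]
87^52 ≡ 22 (mod 169)  [q = 3: ≢ 1 ✓]
87^12 ≡ 144 (mod 169)  [q = 13: ≢ 1 ✓]
Since 87^78 ≡ 1, the order of 87 divides 78 < 156, so 87 is not a primitive root.

No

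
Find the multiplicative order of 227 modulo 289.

By Lagrange's theorem, ord_289(227) divides φ(289) = φ(17^2) = 17·(17−1) = 272 = 2^4 · 17.
Divisors of 272: 1, 2, 4, 8, 16, 17, 34, 68, 136, 272.
Evaluate successive powers at the divisors of 272:
227^1 ≡ 227
227^2 ≡ 87
227^4 ≡ 55
227^8 ≡ 135
227^16 ≡ 18
227^17 ≡ 40
227^34 ≡ 155
227^68 ≡ 38
227^136 ≡ 288
227^272 ≡ 1
The smallest such exponent is 272, so the order of 227 is 272.

272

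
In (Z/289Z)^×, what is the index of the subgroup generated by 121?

2

ord(121) | φ(289) = φ(17^2) = 17·(17−1) = 272 = 2^4 · 17.
Divisors of 272: 1, 2, 4, 8, 16, 17, 34, 68, 136, 272.
Check 121^d mod 289 for each divisor in increasing order:
121^1 ≡ 121 (mod 289)
121^2 ≡ 191 (mod 289)
121^4 ≡ 67 (mod 289)
121^8 ≡ 154 (mod 289)
121^16 ≡ 18 (mod 289)
121^17 ≡ 155 (mod 289)
121^34 ≡ 38 (mod 289)
121^68 ≡ 288 (mod 289)
121^136 ≡ 1 (mod 289) ✓
So ord_289(121) = 136, hence |⟨121⟩| = 136.
The index is φ(289) / ord(121) = 272 / 136 = 2.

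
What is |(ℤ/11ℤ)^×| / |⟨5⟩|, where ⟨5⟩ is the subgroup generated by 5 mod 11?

2

Since 5 ∈ (Z/11Z)^×, its order divides φ(11) = 11 − 1 = 10 = 2 · 5.
Divisors of 10: 1, 2, 5, 10.
Compute 5^d (mod 11) for the divisors d until we hit 1:
5^1 ≡ 5
5^2 ≡ 3
5^5 ≡ 1
The order of 5 is 5, so the subgroup it generates has 5 elements.
[(Z/11Z)^× : ⟨5⟩] = 10/5 = 2.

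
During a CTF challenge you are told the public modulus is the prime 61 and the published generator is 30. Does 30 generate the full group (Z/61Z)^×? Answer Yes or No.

Yes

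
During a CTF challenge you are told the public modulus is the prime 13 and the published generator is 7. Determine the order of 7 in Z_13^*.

12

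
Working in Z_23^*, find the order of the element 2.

11

By Lagrange's theorem, ord_23(2) divides φ(23) = 23 − 1 = 22 = 2 · 11.
Divisors of 22: 1, 2, 11, 22.
Compute 2^d (mod 23) for the divisors d until we hit 1:
2^1 ≡ 2 (mod 23)
2^2 ≡ 4 (mod 23)
2^11 ≡ 1 (mod 23) ✓
Hence ord(2) = 11.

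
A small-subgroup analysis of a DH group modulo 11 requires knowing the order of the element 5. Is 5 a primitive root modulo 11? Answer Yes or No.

No

φ(11) = 11 − 1 = 10 = 2 · 5.
Test 5^(10/q) mod 11 for each prime factor q of 10:
5^5 ≡ 1 (mod 11)  [q = 2: ≡ 1 ✗]
5^2 ≡ 3 (mod 11)  [q = 5: ≢ 1 ✓]
Since 5^5 ≡ 1, the order of 5 divides 5 < 10, so 5 is not a primitive root.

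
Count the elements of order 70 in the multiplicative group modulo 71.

24

φ(71) = 71 − 1 = 70 = 2 · 5 · 7.
(Z/71Z)^× is cyclic (|G| = 70); a cyclic group of order m has exactly φ(d) elements of each order d | m, and none otherwise.
70 = 2 · 5 · 7 divides 70, and φ(70) = 24.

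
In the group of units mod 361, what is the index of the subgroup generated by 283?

2

ord(283) | φ(361) = φ(19^2) = 19·(19−1) = 342 = 2 · 3^2 · 19.
Divisors of 342: 1, 2, 3, 6, 9, 18, 19, 38, 57, 114, 171, 342.
Compute 283^d (mod 361) for the divisors d until we hit 1:
283^1 ≡ 283 (mod 361)
283^2 ≡ 308 (mod 361)
283^3 ≡ 163 (mod 361)
283^6 ≡ 216 (mod 361)
283^9 ≡ 191 (mod 361)
283^18 ≡ 20 (mod 361)
283^19 ≡ 245 (mod 361)
283^38 ≡ 99 (mod 361)
283^57 ≡ 68 (mod 361)
283^114 ≡ 292 (mod 361)
283^171 ≡ 1 (mod 361) ✓
The order of 283 is 171, so the subgroup it generates has 171 elements.
[(Z/361Z)^× : ⟨283⟩] = 342/171 = 2.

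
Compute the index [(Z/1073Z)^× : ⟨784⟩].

The order of 784 must divide φ(1073) = φ(29·37) = (29−1)·(37−1) = 28·36 = 1008 = 2^4 · 3^2 · 7.
Divisors of 1008: 1, 2, 3, 4, 6, 7, 8, 9, 12, 14, 16, 18, 21, 24, 28, 36, 42, 48, 56, 63, 72, 84, 112, 126, 144, 168, 252, 336, 504, 1008.
Check 784^d mod 1073 for each divisor in increasing order:
784^1 ≡ 784 (mod 1073)
784^2 ≡ 900 (mod 1073)
784^3 ≡ 639 (mod 1073)
784^4 ≡ 958 (mod 1073)
784^6 ≡ 581 (mod 1073)
784^7 ≡ 552 (mod 1073)
784^8 ≡ 349 (mod 1073)
784^9 ≡ 1 (mod 1073) ✓
The order of 784 is 9, so the subgroup it generates has 9 elements.
[(Z/1073Z)^× : ⟨784⟩] = 1008/9 = 112.

112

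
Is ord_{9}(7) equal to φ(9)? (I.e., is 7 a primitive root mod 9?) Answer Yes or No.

φ(9) = φ(3^2) = 3·(3−1) = 6 = 2 · 3.
7 is a primitive root mod 9 iff 7^(φ(9)/q) ≢ 1 for every prime q | φ(9), i.e. q ∈ {2, 3}.
7^3 ≡ 1 (mod 9)  [q = 2: ≡ 1 ✗]
7^2 ≡ 4 (mod 9)  [q = 3: ≢ 1 ✓]
7^3 ≡ 1 shows ord(7) | 3, strictly less than φ(9); not a primitive root.

No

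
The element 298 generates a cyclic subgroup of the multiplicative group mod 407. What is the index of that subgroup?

10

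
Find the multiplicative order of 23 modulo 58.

Since 23 ∈ (Z/58Z)^×, its order divides φ(58) = φ(2)·φ(29) = 1·28 = 28 = 2^2 · 7.
Divisors of 28: 1, 2, 4, 7, 14, 28.
Compute 23^d (mod 58) for the divisors d until we hit 1:
23^1 ≡ 23 (mod 58)
23^2 ≡ 7 (mod 58)
23^4 ≡ 49 (mod 58)
23^7 ≡ 1 (mod 58) ✓
The smallest such exponent is 7, so the order of 23 is 7.

7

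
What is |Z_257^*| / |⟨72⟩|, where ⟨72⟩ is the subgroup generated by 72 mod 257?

2

ord(72) | φ(257) = 257 − 1 = 256 = 2^8.
Divisors of 256: 1, 2, 4, 8, 16, 32, 64, 128, 256.
Evaluate successive powers at the divisors of 256:
72^1 ≡ 72
72^2 ≡ 44
72^4 ≡ 137
72^8 ≡ 8
72^16 ≡ 64
72^32 ≡ 241
72^64 ≡ 256
72^128 ≡ 1
Thus |⟨72⟩| = ord(72) = 128.
The index is φ(257) / ord(72) = 256 / 128 = 2.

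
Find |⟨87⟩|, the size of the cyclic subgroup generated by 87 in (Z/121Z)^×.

By Lagrange's theorem, ord_121(87) divides φ(121) = φ(11^2) = 11·(11−1) = 110 = 2 · 5 · 11.
Divisors of 110: 1, 2, 5, 10, 11, 22, 55, 110.
Compute 87^d (mod 121) for the divisors d until we hit 1:
87^1 ≡ 87 (mod 121)
87^2 ≡ 67 (mod 121)
87^5 ≡ 76 (mod 121)
87^10 ≡ 89 (mod 121)
87^11 ≡ 120 (mod 121)
87^22 ≡ 1 (mod 121) ✓
So ord_121(87) = 22.

22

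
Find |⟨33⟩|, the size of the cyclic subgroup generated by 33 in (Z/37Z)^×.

9

ord(33) | φ(37) = 37 − 1 = 36 = 2^2 · 3^2.
Divisors of 36: 1, 2, 3, 4, 6, 9, 12, 18, 36.
Check 33^d mod 37 for each divisor in increasing order:
33^1 ≡ 33 (mod 37)
33^2 ≡ 16 (mod 37)
33^3 ≡ 10 (mod 37)
33^4 ≡ 34 (mod 37)
33^6 ≡ 26 (mod 37)
33^9 ≡ 1 (mod 37) ✓
So ord_37(33) = 9.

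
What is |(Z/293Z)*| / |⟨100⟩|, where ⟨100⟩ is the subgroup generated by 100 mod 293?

Since 100 ∈ (Z/293Z)^×, its order divides φ(293) = 293 − 1 = 292 = 2^2 · 73.
Divisors of 292: 1, 2, 4, 73, 146, 292.
Evaluate successive powers at the divisors of 292:
100^1 ≡ 100 (mod 293)
100^2 ≡ 38 (mod 293)
100^4 ≡ 272 (mod 293)
100^73 ≡ 1 (mod 293) ✓
Thus |⟨100⟩| = ord(100) = 73.
The index is φ(293) / ord(100) = 292 / 73 = 4.

4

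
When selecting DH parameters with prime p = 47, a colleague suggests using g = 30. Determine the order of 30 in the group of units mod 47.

ord(30) | φ(47) = 47 − 1 = 46 = 2 · 23.
Divisors of 46: 1, 2, 23, 46.
Test each divisor d:
30^1 ≡ 30 (mod 47)
30^2 ≡ 7 (mod 47)
30^23 ≡ 46 (mod 47)
30^46 ≡ 1 (mod 47) ✓
The smallest such exponent is 46, so the order of 30 is 46.

46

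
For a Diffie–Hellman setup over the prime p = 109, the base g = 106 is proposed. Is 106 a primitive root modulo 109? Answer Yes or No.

φ(109) = 109 − 1 = 108 = 2^2 · 3^3.
106 is a primitive root mod 109 iff 106^(φ(109)/q) ≢ 1 for every prime q | φ(109), i.e. q ∈ {2, 3}.
106^54 ≡ 1 (mod 109)  [q = 2: ≡ 1 ✗]
106^36 ≡ 63 (mod 109)  [q = 3: ≢ 1 ✓]
106^54 ≡ 1 shows ord(106) | 54, strictly less than φ(109); not a primitive root.

No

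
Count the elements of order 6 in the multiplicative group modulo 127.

φ(127) = 127 − 1 = 126 = 2 · 3^2 · 7.
(Z/127Z)^× is cyclic (|G| = 126); a cyclic group of order m has exactly φ(d) elements of each order d | m, and none otherwise.
6 = 2 · 3 divides 126, and φ(6) = 2.

2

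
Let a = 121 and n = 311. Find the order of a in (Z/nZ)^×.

31

Since 121 ∈ (Z/311Z)^×, its order divides φ(311) = 311 − 1 = 310 = 2 · 5 · 31.
Divisors of 310: 1, 2, 5, 10, 31, 62, 155, 310.
Test each divisor d:
121^1 ≡ 121 (mod 311)
121^2 ≡ 24 (mod 311)
121^5 ≡ 32 (mod 311)
121^10 ≡ 91 (mod 311)
121^31 ≡ 1 (mod 311) ✓
Hence ord(121) = 31.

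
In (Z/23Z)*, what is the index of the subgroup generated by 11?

1

Since 11 ∈ (Z/23Z)^×, its order divides φ(23) = 23 − 1 = 22 = 2 · 11.
Divisors of 22: 1, 2, 11, 22.
Check 11^d mod 23 for each divisor in increasing order:
11^1 ≡ 11 (mod 23)
11^2 ≡ 6 (mod 23)
11^11 ≡ 22 (mod 23)
11^22 ≡ 1 (mod 23) ✓
The order of 11 is 22, so the subgroup it generates has 22 elements.
[(Z/23Z)^× : ⟨11⟩] = 22/22 = 1.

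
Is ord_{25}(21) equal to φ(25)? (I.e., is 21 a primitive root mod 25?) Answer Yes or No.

φ(25) = φ(5^2) = 5·(5−1) = 20 = 2^2 · 5.
An element g generates (Z/25Z)^× iff g^(20/q) ≢ 1 (mod 25) for each prime q ∈ {2, 5}.
21^10 ≡ 1 (mod 25)  [q = 2: ≡ 1 ✗]
21^4 ≡ 6 (mod 25)  [q = 5: ≢ 1 ✓]
Since 21^10 ≡ 1, the order of 21 divides 10 < 20, so 21 is not a primitive root.

No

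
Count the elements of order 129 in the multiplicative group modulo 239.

0

φ(239) = 239 − 1 = 238 = 2 · 7 · 17.
(Z/239Z)^× is cyclic (|G| = 238); a cyclic group of order m has exactly φ(d) elements of each order d | m, and none otherwise.
Here 238 is not a multiple of 129, so there are no elements of order 129.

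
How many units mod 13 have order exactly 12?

φ(13) = 13 − 1 = 12 = 2^2 · 3.
In a cyclic group of order 12, there are φ(d) elements of order d for each divisor d of 12, and zero for non-divisors.
12 = 2^2 · 3 divides 12, and φ(12) = 4.

4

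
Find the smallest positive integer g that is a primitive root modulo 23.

φ(23) = 23 − 1 = 22 = 2 · 11.
g is a primitive root iff g^(22/q) ≢ 1 (mod 23) for each prime q ∈ {2, 11}.
g = 2: 2^11 ≡ 1 — hits 1, so not a primitive root.
g = 3: 3^11 ≡ 1 — hits 1, so not a primitive root.
g = 4: 4^11 ≡ 1 — hits 1, so not a primitive root.
g = 5: 5^11 ≡ 22; 5^2 ≡ 2 — none is 1, so 5 is a primitive root.
Hence the least primitive root of 23 is 5.

5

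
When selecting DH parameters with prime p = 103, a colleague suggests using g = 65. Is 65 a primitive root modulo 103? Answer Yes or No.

φ(103) = 103 − 1 = 102 = 2 · 3 · 17.
Test 65^(102/q) mod 103 for each prime factor q of 102:
65^51 ≡ 102 (mod 103)  [q = 2: ≢ 1 ✓]
65^34 ≡ 56 (mod 103)  [q = 3: ≢ 1 ✓]
65^6 ≡ 8 (mod 103)  [q = 17: ≢ 1 ✓]
Every test exponent gives a nontrivial residue, hence 65 generates the full group.

Yes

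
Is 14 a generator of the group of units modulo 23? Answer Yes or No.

φ(23) = 23 − 1 = 22 = 2 · 11.
Test 14^(22/q) mod 23 for each prime factor q of 22:
14^11 ≡ 22 (mod 23)  [q = 2: ≢ 1 ✓]
14^2 ≡ 12 (mod 23)  [q = 11: ≢ 1 ✓]
None equal 1, so ord_23(14) = 22: 14 is a primitive root.

Yes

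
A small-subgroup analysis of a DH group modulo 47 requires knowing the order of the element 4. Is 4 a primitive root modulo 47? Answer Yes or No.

No

φ(47) = 47 − 1 = 46 = 2 · 23.
It suffices to check that the order of 4 is not a proper divisor of 46: compute 4^(46/q) for q ∈ {2, 23}.
4^23 ≡ 1 (mod 47)  [q = 2: ≡ 1 ✗]
4^2 ≡ 16 (mod 47)  [q = 23: ≢ 1 ✓]
The check at q = 2 fails, so 4 generates a proper subgroup.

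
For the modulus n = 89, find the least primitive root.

φ(89) = 89 − 1 = 88 = 2^3 · 11.
Test candidates g = 2, 3, … against the prime factors q ∈ {2, 11} of φ(89): g is a generator iff g^(88/q) ≢ 1 for every such q.
g = 2: 2^44 ≡ 1 — hits 1, so not a primitive root.
g = 3: 3^44 ≡ 88; 3^8 ≡ 64 — none is 1, so 3 is a primitive root.
Hence the least primitive root of 89 is 3.

3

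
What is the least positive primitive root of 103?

φ(103) = 103 − 1 = 102 = 2 · 3 · 17.
g is a primitive root iff g^(102/q) ≢ 1 (mod 103) for each prime q ∈ {2, 3, 17}.
g = 2: 2^51 ≡ 1 — hits 1, so not a primitive root.
g = 3: 3^51 ≡ 102; 3^34 ≡ 1 — hits 1, so not a primitive root.
g = 4: 4^51 ≡ 1 — hits 1, so not a primitive root.
g = 5: 5^51 ≡ 102; 5^34 ≡ 56; 5^6 ≡ 72 — none is 1, so 5 is a primitive root.
Hence the least primitive root of 103 is 5.

5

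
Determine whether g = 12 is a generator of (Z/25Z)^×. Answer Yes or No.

Yes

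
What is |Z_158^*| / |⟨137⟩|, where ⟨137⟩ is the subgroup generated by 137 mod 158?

Since 137 ∈ (Z/158Z)^×, its order divides φ(158) = φ(2)·φ(79) = 1·78 = 78 = 2 · 3 · 13.
Divisors of 78: 1, 2, 3, 6, 13, 26, 39, 78.
Evaluate successive powers at the divisors of 78:
137^1 ≡ 137
137^2 ≡ 125
137^3 ≡ 61
137^6 ≡ 87
137^13 ≡ 157
137^26 ≡ 1
So ord_158(137) = 26, hence |⟨137⟩| = 26.
Index = |(Z/158Z)^×| / |⟨137⟩| = 78 / 26 = 3.

3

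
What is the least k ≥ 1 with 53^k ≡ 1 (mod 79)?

78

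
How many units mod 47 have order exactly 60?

φ(47) = 47 − 1 = 46 = 2 · 23.
In a cyclic group of order 46, there are φ(d) elements of order d for each divisor d of 46, and zero for non-divisors.
Here 46 is not a multiple of 60, so there are no elements of order 60.

0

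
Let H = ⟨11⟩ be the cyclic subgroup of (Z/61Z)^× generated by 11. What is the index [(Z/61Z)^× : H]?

Since 11 ∈ (Z/61Z)^×, its order divides φ(61) = 61 − 1 = 60 = 2^2 · 3 · 5.
Divisors of 60: 1, 2, 3, 4, 5, 6, 10, 12, 15, 20, 30, 60.
Compute 11^d (mod 61) for the divisors d until we hit 1:
11^1 ≡ 11
11^2 ≡ 60
11^3 ≡ 50
11^4 ≡ 1
The order of 11 is 4, so the subgroup it generates has 4 elements.
[(Z/61Z)^× : ⟨11⟩] = 60/4 = 15.

15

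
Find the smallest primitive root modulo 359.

φ(359) = 359 − 1 = 358 = 2 · 179.
g is a primitive root iff g^(358/q) ≢ 1 (mod 359) for each prime q ∈ {2, 179}.
g = 2: 2^179 ≡ 1 — hits 1, so not a primitive root.
g = 3: 3^179 ≡ 1 — hits 1, so not a primitive root.
g = 4: 4^179 ≡ 1 — hits 1, so not a primitive root.
g = 5: 5^179 ≡ 1 — hits 1, so not a primitive root.
g = 6: 6^179 ≡ 1 — hits 1, so not a primitive root.
g = 7: 7^179 ≡ 358; 7^2 ≡ 49 — none is 1, so 7 is a primitive root.
The smallest primitive root modulo 359 is 7.

7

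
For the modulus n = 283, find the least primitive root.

3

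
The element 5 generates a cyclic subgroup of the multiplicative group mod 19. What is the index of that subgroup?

2

The order of 5 must divide φ(19) = 19 − 1 = 18 = 2 · 3^2.
Divisors of 18: 1, 2, 3, 6, 9, 18.
Test each divisor d:
5^1 ≡ 5 (mod 19)
5^2 ≡ 6 (mod 19)
5^3 ≡ 11 (mod 19)
5^6 ≡ 7 (mod 19)
5^9 ≡ 1 (mod 19) ✓
So ord_19(5) = 9, hence |⟨5⟩| = 9.
[(Z/19Z)^× : ⟨5⟩] = 18/9 = 2.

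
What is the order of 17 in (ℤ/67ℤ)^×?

The order of 17 must divide φ(67) = 67 − 1 = 66 = 2 · 3 · 11.
Divisors of 66: 1, 2, 3, 6, 11, 22, 33, 66.
Compute 17^d (mod 67) for the divisors d until we hit 1:
17^1 ≡ 17
17^2 ≡ 21
17^3 ≡ 22
17^6 ≡ 15
17^11 ≡ 29
17^22 ≡ 37
17^33 ≡ 1
So ord_67(17) = 33.

33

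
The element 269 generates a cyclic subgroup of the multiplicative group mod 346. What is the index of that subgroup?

4

The order of 269 must divide φ(346) = φ(2)·φ(173) = 1·172 = 172 = 2^2 · 43.
Divisors of 172: 1, 2, 4, 43, 86, 172.
Test each divisor d:
269^1 ≡ 269 (mod 346)
269^2 ≡ 47 (mod 346)
269^4 ≡ 133 (mod 346)
269^43 ≡ 1 (mod 346) ✓
Thus |⟨269⟩| = ord(269) = 43.
The index is φ(346) / ord(269) = 172 / 43 = 4.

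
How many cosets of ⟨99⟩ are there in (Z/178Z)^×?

2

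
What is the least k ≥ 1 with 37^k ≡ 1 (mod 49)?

The order of 37 must divide φ(49) = φ(7^2) = 7·(7−1) = 42 = 2 · 3 · 7.
Divisors of 42: 1, 2, 3, 6, 7, 14, 21, 42.
Evaluate successive powers at the divisors of 42:
37^1 ≡ 37 (mod 49)
37^2 ≡ 46 (mod 49)
37^3 ≡ 36 (mod 49)
37^6 ≡ 22 (mod 49)
37^7 ≡ 30 (mod 49)
37^14 ≡ 18 (mod 49)
37^21 ≡ 1 (mod 49) ✓
Hence ord(37) = 21.

21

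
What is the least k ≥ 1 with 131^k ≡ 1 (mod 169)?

13

By Lagrange's theorem, ord_169(131) divides φ(169) = φ(13^2) = 13·(13−1) = 156 = 2^2 · 3 · 13.
Divisors of 156: 1, 2, 3, 4, 6, 12, 13, 26, 39, 52, 78, 156.
Compute 131^d (mod 169) for the divisors d until we hit 1:
131^1 ≡ 131 (mod 169)
131^2 ≡ 92 (mod 169)
131^3 ≡ 53 (mod 169)
131^4 ≡ 14 (mod 169)
131^6 ≡ 105 (mod 169)
131^12 ≡ 40 (mod 169)
131^13 ≡ 1 (mod 169) ✓
Therefore the multiplicative order of 131 modulo 169 is 13.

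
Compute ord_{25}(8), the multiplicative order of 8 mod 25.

20

Since 8 ∈ (Z/25Z)^×, its order divides φ(25) = φ(5^2) = 5·(5−1) = 20 = 2^2 · 5.
Divisors of 20: 1, 2, 4, 5, 10, 20.
Check 8^d mod 25 for each divisor in increasing order:
8^1 ≡ 8 (mod 25)
8^2 ≡ 14 (mod 25)
8^4 ≡ 21 (mod 25)
8^5 ≡ 18 (mod 25)
8^10 ≡ 24 (mod 25)
8^20 ≡ 1 (mod 25) ✓
Therefore the multiplicative order of 8 modulo 25 is 20.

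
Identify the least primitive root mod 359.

φ(359) = 359 − 1 = 358 = 2 · 179.
Test candidates g = 2, 3, … against the prime factors q ∈ {2, 179} of φ(359): g is a generator iff g^(358/q) ≢ 1 for every such q.
g = 2: 2^179 ≡ 1 — hits 1, so not a primitive root.
g = 3: 3^179 ≡ 1 — hits 1, so not a primitive root.
g = 4: 4^179 ≡ 1 — hits 1, so not a primitive root.
g = 5: 5^179 ≡ 1 — hits 1, so not a primitive root.
g = 6: 6^179 ≡ 1 — hits 1, so not a primitive root.
g = 7: 7^179 ≡ 358; 7^2 ≡ 49 — none is 1, so 7 is a primitive root.
So 7 is the smallest generator of (Z/359Z)^×.

7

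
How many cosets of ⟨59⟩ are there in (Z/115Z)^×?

ord(59) | φ(115) = φ(5·23) = (5−1)·(23−1) = 4·22 = 88 = 2^3 · 11.
Divisors of 88: 1, 2, 4, 8, 11, 22, 44, 88.
Compute 59^d (mod 115) for the divisors d until we hit 1:
59^1 ≡ 59 (mod 115)
59^2 ≡ 31 (mod 115)
59^4 ≡ 41 (mod 115)
59^8 ≡ 71 (mod 115)
59^11 ≡ 24 (mod 115)
59^22 ≡ 1 (mod 115) ✓
The order of 59 is 22, so the subgroup it generates has 22 elements.
The index is φ(115) / ord(59) = 88 / 22 = 4.

4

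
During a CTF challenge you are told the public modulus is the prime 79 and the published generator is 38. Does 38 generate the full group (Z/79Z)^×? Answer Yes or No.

No

φ(79) = 79 − 1 = 78 = 2 · 3 · 13.
It suffices to check that the order of 38 is not a proper divisor of 78: compute 38^(78/q) for q ∈ {2, 3, 13}.
38^39 ≡ 1 (mod 79)  [q = 2: ≡ 1 ✗]
38^26 ≡ 1 (mod 79)  [q = 3: ≡ 1 ✗]
38^6 ≡ 62 (mod 79)  [q = 13: ≢ 1 ✓]
Since 38^39 ≡ 1, the order of 38 divides 39 < 78, so 38 is not a primitive root.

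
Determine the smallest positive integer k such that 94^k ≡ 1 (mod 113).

112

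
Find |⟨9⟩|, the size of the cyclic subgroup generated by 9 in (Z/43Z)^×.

21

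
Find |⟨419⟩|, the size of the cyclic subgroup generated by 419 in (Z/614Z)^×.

153

Since 419 ∈ (Z/614Z)^×, its order divides φ(614) = φ(2)·φ(307) = 1·306 = 306 = 2 · 3^2 · 17.
Divisors of 306: 1, 2, 3, 6, 9, 17, 18, 34, 51, 102, 153, 306.
Check 419^d mod 614 for each divisor in increasing order:
419^1 ≡ 419 (mod 614)
419^2 ≡ 571 (mod 614)
419^3 ≡ 403 (mod 614)
419^6 ≡ 313 (mod 614)
419^9 ≡ 269 (mod 614)
419^17 ≡ 287 (mod 614)
419^18 ≡ 523 (mod 614)
419^34 ≡ 93 (mod 614)
419^51 ≡ 289 (mod 614)
419^102 ≡ 17 (mod 614)
419^153 ≡ 1 (mod 614) ✓
Hence ord(419) = 153.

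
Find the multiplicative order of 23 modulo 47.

46

Since 23 ∈ (Z/47Z)^×, its order divides φ(47) = 47 − 1 = 46 = 2 · 23.
Divisors of 46: 1, 2, 23, 46.
Compute 23^d (mod 47) for the divisors d until we hit 1:
23^1 ≡ 23
23^2 ≡ 12
23^23 ≡ 46
23^46 ≡ 1
Therefore the multiplicative order of 23 modulo 47 is 46.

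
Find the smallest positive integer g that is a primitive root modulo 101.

φ(101) = 101 − 1 = 100 = 2^2 · 5^2.
Test candidates g = 2, 3, … against the prime factors q ∈ {2, 5} of φ(101): g is a generator iff g^(100/q) ≢ 1 for every such q.
g = 2: 2^50 ≡ 100; 2^20 ≡ 95 — none is 1, so 2 is a primitive root.
So 2 is the smallest generator of (Z/101Z)^×.

2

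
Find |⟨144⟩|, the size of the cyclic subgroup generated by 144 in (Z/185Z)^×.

18

The order of 144 must divide φ(185) = φ(5·37) = (5−1)·(37−1) = 4·36 = 144 = 2^4 · 3^2.
Divisors of 144: 1, 2, 3, 4, 6, 8, 9, 12, 16, 18, 24, 36, 48, 72, 144.
Evaluate successive powers at the divisors of 144:
144^1 ≡ 144 (mod 185)
144^2 ≡ 16 (mod 185)
144^3 ≡ 84 (mod 185)
144^4 ≡ 71 (mod 185)
144^6 ≡ 26 (mod 185)
144^8 ≡ 46 (mod 185)
144^9 ≡ 149 (mod 185)
144^12 ≡ 121 (mod 185)
144^16 ≡ 81 (mod 185)
144^18 ≡ 1 (mod 185) ✓
So ord_185(144) = 18.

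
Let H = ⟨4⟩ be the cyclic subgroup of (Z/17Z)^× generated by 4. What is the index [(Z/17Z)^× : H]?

ord(4) | φ(17) = 17 − 1 = 16 = 2^4.
Divisors of 16: 1, 2, 4, 8, 16.
Test each divisor d:
4^1 ≡ 4
4^2 ≡ 16
4^4 ≡ 1
The order of 4 is 4, so the subgroup it generates has 4 elements.
The index is φ(17) / ord(4) = 16 / 4 = 4.

4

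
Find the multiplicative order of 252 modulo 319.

14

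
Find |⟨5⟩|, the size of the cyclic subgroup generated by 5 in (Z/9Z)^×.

6

The order of 5 must divide φ(9) = φ(3^2) = 3·(3−1) = 6 = 2 · 3.
Divisors of 6: 1, 2, 3, 6.
Evaluate successive powers at the divisors of 6:
5^1 ≡ 5
5^2 ≡ 7
5^3 ≡ 8
5^6 ≡ 1
So ord_9(5) = 6.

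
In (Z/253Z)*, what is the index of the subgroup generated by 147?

The order of 147 must divide φ(253) = φ(11·23) = (11−1)·(23−1) = 10·22 = 220 = 2^2 · 5 · 11.
Divisors of 220: 1, 2, 4, 5, 10, 11, 20, 22, 44, 55, 110, 220.
Compute 147^d (mod 253) for the divisors d until we hit 1:
147^1 ≡ 147 (mod 253)
147^2 ≡ 104 (mod 253)
147^4 ≡ 190 (mod 253)
147^5 ≡ 100 (mod 253)
147^10 ≡ 133 (mod 253)
147^11 ≡ 70 (mod 253)
147^20 ≡ 232 (mod 253)
147^22 ≡ 93 (mod 253)
147^44 ≡ 47 (mod 253)
147^55 ≡ 1 (mod 253) ✓
Thus |⟨147⟩| = ord(147) = 55.
Index = |(Z/253Z)^×| / |⟨147⟩| = 220 / 55 = 4.

4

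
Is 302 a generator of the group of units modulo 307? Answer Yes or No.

No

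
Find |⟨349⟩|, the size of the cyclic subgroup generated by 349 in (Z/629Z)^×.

Since 349 ∈ (Z/629Z)^×, its order divides φ(629) = φ(17·37) = (17−1)·(37−1) = 16·36 = 576 = 2^6 · 3^2.
Divisors of 576: 1, 2, 3, 4, 6, 8, 9, 12, 16, 18, 24, 32, 36, 48, 64, 72, 96, 144, 192, 288, 576.
Evaluate successive powers at the divisors of 576:
349^1 ≡ 349
349^2 ≡ 404
349^3 ≡ 100
349^4 ≡ 305
349^6 ≡ 565
349^8 ≡ 562
349^9 ≡ 519
349^12 ≡ 322
349^16 ≡ 86
349^18 ≡ 149
349^24 ≡ 528
349^32 ≡ 477
349^36 ≡ 186
349^48 ≡ 137
349^64 ≡ 460
349^72 ≡ 1
So ord_629(349) = 72.

72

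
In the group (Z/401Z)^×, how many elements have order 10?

φ(401) = 401 − 1 = 400 = 2^4 · 5^2.
(Z/401Z)^× is cyclic (|G| = 400); a cyclic group of order m has exactly φ(d) elements of each order d | m, and none otherwise.
10 = 2 · 5 divides 400, and φ(10) = 4.

4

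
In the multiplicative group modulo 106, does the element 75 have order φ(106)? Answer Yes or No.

φ(106) = φ(2)·φ(53) = 1·52 = 52 = 2^2 · 13.
75 is a primitive root mod 106 iff 75^(φ(106)/q) ≢ 1 for every prime q | φ(106), i.e. q ∈ {2, 13}.
75^26 ≡ 105 (mod 106)  [q = 2: ≢ 1 ✓]
75^4 ≡ 49 (mod 106)  [q = 13: ≢ 1 ✓]
Every test exponent gives a nontrivial residue, hence 75 generates the full group.

Yes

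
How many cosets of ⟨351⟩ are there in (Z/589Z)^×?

12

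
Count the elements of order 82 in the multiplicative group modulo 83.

φ(83) = 83 − 1 = 82 = 2 · 41.
Since (Z/83Z)^× is cyclic of order 82, the number of elements of order d is φ(d) when d | 82 and 0 otherwise.
82 = 2 · 41 divides 82, and φ(82) = 40.

40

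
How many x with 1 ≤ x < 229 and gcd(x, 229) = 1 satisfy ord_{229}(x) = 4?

φ(229) = 229 − 1 = 228 = 2^2 · 3 · 19.
(Z/229Z)^× is cyclic (|G| = 228); a cyclic group of order m has exactly φ(d) elements of each order d | m, and none otherwise.
4 = 2^2 divides 228, and φ(4) = 2.

2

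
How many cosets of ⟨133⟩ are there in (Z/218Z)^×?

1

The order of 133 must divide φ(218) = φ(2)·φ(109) = 1·108 = 108 = 2^2 · 3^3.
Divisors of 108: 1, 2, 3, 4, 6, 9, 12, 18, 27, 36, 54, 108.
Check 133^d mod 218 for each divisor in increasing order:
133^1 ≡ 133
133^2 ≡ 31
133^3 ≡ 199
133^4 ≡ 89
133^6 ≡ 143
133^9 ≡ 117
133^12 ≡ 175
133^18 ≡ 173
133^27 ≡ 185
133^36 ≡ 63
133^54 ≡ 217
133^108 ≡ 1
Thus |⟨133⟩| = ord(133) = 108.
The index is φ(218) / ord(133) = 108 / 108 = 1.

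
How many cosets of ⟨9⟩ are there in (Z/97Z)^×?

4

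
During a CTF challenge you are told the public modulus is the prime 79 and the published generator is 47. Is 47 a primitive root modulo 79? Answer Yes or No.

Yes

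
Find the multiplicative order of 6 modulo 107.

106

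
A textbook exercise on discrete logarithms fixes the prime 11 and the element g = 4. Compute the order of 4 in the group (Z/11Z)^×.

Since 4 ∈ (Z/11Z)^×, its order divides φ(11) = 11 − 1 = 10 = 2 · 5.
Divisors of 10: 1, 2, 5, 10.
Test each divisor d:
4^1 ≡ 4
4^2 ≡ 5
4^5 ≡ 1
The smallest such exponent is 5, so the order of 4 is 5.

5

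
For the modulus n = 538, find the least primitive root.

3

φ(538) = φ(2)·φ(269) = 1·268 = 268 = 2^2 · 67.
g is a primitive root iff g^(268/q) ≢ 1 (mod 538) for each prime q ∈ {2, 67}.
g = 2: gcd(2, 538) = 2 > 1, not a unit — skip.
g = 3: 3^134 ≡ 537; 3^4 ≡ 81 — none is 1, so 3 is a primitive root.
Hence the least primitive root of 538 is 3.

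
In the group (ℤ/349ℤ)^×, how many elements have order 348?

112

φ(349) = 349 − 1 = 348 = 2^2 · 3 · 29.
Since (Z/349Z)^× is cyclic of order 348, the number of elements of order d is φ(d) when d | 348 and 0 otherwise.
348 = 2^2 · 3 · 29 divides 348, and φ(348) = 112.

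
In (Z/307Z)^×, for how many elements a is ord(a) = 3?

φ(307) = 307 − 1 = 306 = 2 · 3^2 · 17.
(Z/307Z)^× is cyclic (|G| = 306); a cyclic group of order m has exactly φ(d) elements of each order d | m, and none otherwise.
3 | 306, and φ(3) = 3 − 1 = 2.

2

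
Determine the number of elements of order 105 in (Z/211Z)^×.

48

φ(211) = 211 − 1 = 210 = 2 · 3 · 5 · 7.
Since (Z/211Z)^× is cyclic of order 210, the number of elements of order d is φ(d) when d | 210 and 0 otherwise.
105 = 3 · 5 · 7 divides 210, and φ(105) = 48.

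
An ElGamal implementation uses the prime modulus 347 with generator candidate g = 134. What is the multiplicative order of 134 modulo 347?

The order of 134 must divide φ(347) = 347 − 1 = 346 = 2 · 173.
Divisors of 346: 1, 2, 173, 346.
Evaluate successive powers at the divisors of 346:
134^1 ≡ 134 (mod 347)
134^2 ≡ 259 (mod 347)
134^173 ≡ 346 (mod 347)
134^346 ≡ 1 (mod 347) ✓
Hence ord(134) = 346.

346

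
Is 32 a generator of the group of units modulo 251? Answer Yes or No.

φ(251) = 251 − 1 = 250 = 2 · 5^3.
It suffices to check that the order of 32 is not a proper divisor of 250: compute 32^(250/q) for q ∈ {2, 5}.
32^125 ≡ 250 (mod 251)  [q = 2: ≢ 1 ✓]
32^50 ≡ 1 (mod 251)  [q = 5: ≡ 1 ✗]
The check at q = 5 fails, so 32 generates a proper subgroup.

No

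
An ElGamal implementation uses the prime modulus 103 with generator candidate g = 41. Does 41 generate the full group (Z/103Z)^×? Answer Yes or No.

No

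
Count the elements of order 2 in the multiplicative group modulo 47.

1

φ(47) = 47 − 1 = 46 = 2 · 23.
In a cyclic group of order 46, there are φ(d) elements of order d for each divisor d of 46, and zero for non-divisors.
2 | 46, and φ(2) = 2 − 1 = 1.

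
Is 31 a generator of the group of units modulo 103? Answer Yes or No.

φ(103) = 103 − 1 = 102 = 2 · 3 · 17.
It suffices to check that the order of 31 is not a proper divisor of 102: compute 31^(102/q) for q ∈ {2, 3, 17}.
31^51 ≡ 102 (mod 103)  [q = 2: ≢ 1 ✓]
31^34 ≡ 1 (mod 103)  [q = 3: ≡ 1 ✗]
31^6 ≡ 61 (mod 103)  [q = 17: ≢ 1 ✓]
The check at q = 3 fails, so 31 generates a proper subgroup.

No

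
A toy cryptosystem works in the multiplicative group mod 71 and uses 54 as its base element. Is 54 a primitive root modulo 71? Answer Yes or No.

No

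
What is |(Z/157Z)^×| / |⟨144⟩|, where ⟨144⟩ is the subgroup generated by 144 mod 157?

By Lagrange's theorem, ord_157(144) divides φ(157) = 157 − 1 = 156 = 2^2 · 3 · 13.
Divisors of 156: 1, 2, 3, 4, 6, 12, 13, 26, 39, 52, 78, 156.
Test each divisor d:
144^1 ≡ 144 (mod 157)
144^2 ≡ 12 (mod 157)
144^3 ≡ 1 (mod 157) ✓
Thus |⟨144⟩| = ord(144) = 3.
[(Z/157Z)^× : ⟨144⟩] = 156/3 = 52.

52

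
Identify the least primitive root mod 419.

2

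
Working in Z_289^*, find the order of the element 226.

The order of 226 must divide φ(289) = φ(17^2) = 17·(17−1) = 272 = 2^4 · 17.
Divisors of 272: 1, 2, 4, 8, 16, 17, 34, 68, 136, 272.
Evaluate successive powers at the divisors of 272:
226^1 ≡ 226 (mod 289)
226^2 ≡ 212 (mod 289)
226^4 ≡ 149 (mod 289)
226^8 ≡ 237 (mod 289)
226^16 ≡ 103 (mod 289)
226^17 ≡ 158 (mod 289)
226^34 ≡ 110 (mod 289)
226^68 ≡ 251 (mod 289)
226^136 ≡ 288 (mod 289)
226^272 ≡ 1 (mod 289) ✓
Hence ord(226) = 272.

272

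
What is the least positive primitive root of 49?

3

φ(49) = φ(7^2) = 7·(7−1) = 42 = 2 · 3 · 7.
g is a primitive root iff g^(42/q) ≢ 1 (mod 49) for each prime q ∈ {2, 3, 7}.
g = 2: 2^21 ≡ 1 — hits 1, so not a primitive root.
g = 3: 3^21 ≡ 48; 3^14 ≡ 30; 3^6 ≡ 43 — none is 1, so 3 is a primitive root.
Hence the least primitive root of 49 is 3.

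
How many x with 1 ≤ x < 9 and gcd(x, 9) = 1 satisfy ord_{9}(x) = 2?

φ(9) = φ(3^2) = 3·(3−1) = 6 = 2 · 3.
In a cyclic group of order 6, there are φ(d) elements of order d for each divisor d of 6, and zero for non-divisors.
2 | 6, and φ(2) = 2 − 1 = 1.

1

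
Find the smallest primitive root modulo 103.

5

φ(103) = 103 − 1 = 102 = 2 · 3 · 17.
Test candidates g = 2, 3, … against the prime factors q ∈ {2, 3, 17} of φ(103): g is a generator iff g^(102/q) ≢ 1 for every such q.
g = 2: 2^51 ≡ 1 — hits 1, so not a primitive root.
g = 3: 3^51 ≡ 102; 3^34 ≡ 1 — hits 1, so not a primitive root.
g = 4: 4^51 ≡ 1 — hits 1, so not a primitive root.
g = 5: 5^51 ≡ 102; 5^34 ≡ 56; 5^6 ≡ 72 — none is 1, so 5 is a primitive root.
So 5 is the smallest generator of (Z/103Z)^×.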